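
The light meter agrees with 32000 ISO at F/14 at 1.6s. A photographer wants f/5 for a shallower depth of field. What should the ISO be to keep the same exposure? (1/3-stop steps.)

ISO 4000

Aperture: f/14 → f/13 → f/11 → f/10 → f/9 → f/8 → f/7.1 → f/6.3 → f/5.6 → f/5 — 3 stops larger aperture (brighter).
Need 3 stops darker from the ISO: 32000 → 25600 → 20000 → 16000 → 12800 → 10000 → 8000 → 6400 → 5000 → 4000.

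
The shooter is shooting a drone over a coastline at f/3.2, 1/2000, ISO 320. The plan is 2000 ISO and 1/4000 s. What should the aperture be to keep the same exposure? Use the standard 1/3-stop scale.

f/5.6

ISO: 320 → 400 → 500 → 640 → 800 → 1000 → 1250 → 1600 → 2000 — 2 2/3 stops higher (brighter).
Shutter speed: 1/2000 → 1/2500 → 1/3200 → 1/4000 — 1 stop faster (darker).
Net change so far: 1 2/3 stops brighter. Offset with the aperture: f/3.2 → f/3.5 → f/4 → f/4.5 → f/5 → f/5.6.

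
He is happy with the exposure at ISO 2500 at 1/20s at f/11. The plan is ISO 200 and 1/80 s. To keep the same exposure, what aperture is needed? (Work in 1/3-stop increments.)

ISO: 2500 → 2000 → 1600 → 1250 → 1000 → 800 → 640 → 500 → 400 → 320 → 250 → 200 — 3 2/3 stops dropped (darker).
Shutter speed: 1/20 → 1/25 → 1/30 → 1/40 → 1/50 → 1/60 → 1/80 — 2 stops faster (darker).
Net change so far: 5 2/3 stops darker. Offset with the aperture: f/11 → f/10 → f/9 → f/8 → f/7.1 → f/6.3 → f/5.6 → f/5 → f/4.5 → f/4 → f/3.5 → f/3.2 → f/2.8 → f/2.5 → f/2.2 → f/2 → f/1.8 → f/1.6.

f/1.6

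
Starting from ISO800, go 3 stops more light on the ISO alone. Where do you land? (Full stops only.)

ISO: 800 → 1600 → 3200 → 6400 — 3 stops higher (brighter).

ISO 6400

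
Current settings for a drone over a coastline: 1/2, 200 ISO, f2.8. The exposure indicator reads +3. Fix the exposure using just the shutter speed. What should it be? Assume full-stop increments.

Overexposed by 3 stops → need 3 stops darker.
Shutter speed: 1/2 → 1/4 → 1/8 → 1/15.

1/15s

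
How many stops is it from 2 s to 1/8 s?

2 → 1 → 1/2 → 1/4 → 1/8 — count the steps: 4 stops.

4 stops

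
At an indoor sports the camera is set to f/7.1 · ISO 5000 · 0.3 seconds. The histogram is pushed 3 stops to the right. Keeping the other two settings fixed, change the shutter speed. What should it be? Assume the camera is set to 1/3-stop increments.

Overexposed by 3 stops → need 3 stops darker.
Shutter speed: 0.3 → 1/4 → 1/5 → 1/6 → 1/8 → 1/10 → 1/13 → 1/15 → 1/20 → 1/25.

1/25s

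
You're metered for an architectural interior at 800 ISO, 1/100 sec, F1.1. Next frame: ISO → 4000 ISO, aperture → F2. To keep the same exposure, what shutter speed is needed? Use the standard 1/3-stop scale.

1/160s

ISO: 800 → 1000 → 1250 → 1600 → 2000 → 2500 → 3200 → 4000 — 2 1/3 stops raised (brighter).
Aperture: f/1.1 → f/1.2 → f/1.4 → f/1.6 → f/1.8 → f/2 — 1 2/3 stops narrower (darker).
Net change so far: 2/3 stop brighter. Offset with the shutter speed: 1/100 → 1/125 → 1/160.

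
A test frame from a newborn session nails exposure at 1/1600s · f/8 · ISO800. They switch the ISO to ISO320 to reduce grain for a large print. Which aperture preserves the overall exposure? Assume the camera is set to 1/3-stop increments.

f/5

ISO: 800 → 640 → 500 → 400 → 320 — 1 1/3 stops lower (darker).
Need 1 1/3 stops brighter from the aperture: f/8 → f/7.1 → f/6.3 → f/5.6 → f/5.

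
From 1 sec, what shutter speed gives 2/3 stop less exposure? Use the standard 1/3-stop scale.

0.6 s

Shutter speed: 1 → 0.8 → 0.6 — 2/3 stop shorter (darker).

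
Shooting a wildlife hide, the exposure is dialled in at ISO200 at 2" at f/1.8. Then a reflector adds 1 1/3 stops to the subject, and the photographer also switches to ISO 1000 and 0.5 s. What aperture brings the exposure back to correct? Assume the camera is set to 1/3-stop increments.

Scene light: 1 1/3 stops brighter.
ISO: 200 → 250 → 320 → 400 → 500 → 640 → 800 → 1000 — 2 1/3 stops raised (brighter).
Shutter speed: 2 → 1.6 → 1.3 → 1 → 0.8 → 0.6 → 0.5 — 2 stops faster (darker).
Net so far: 1 2/3 stops brighter. Aperture: f/1.8 → f/2 → f/2.2 → f/2.5 → f/2.8 → f/3.2.

f/3.2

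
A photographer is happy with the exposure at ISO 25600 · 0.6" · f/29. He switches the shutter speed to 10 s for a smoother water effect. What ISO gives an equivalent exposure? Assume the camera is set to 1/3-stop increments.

ISO 1600

Shutter speed: 0.6 → 0.8 → 1 → 1.3 → 1.6 → 2 → 2.5 → 3.2 → 4 → 5 → 6 → 8 → 10 — 4 stops longer (brighter).
Need 4 stops darker from the ISO: 25600 → 20000 → 16000 → 12800 → 10000 → 8000 → 6400 → 5000 → 4000 → 3200 → 2500 → 2000 → 1600.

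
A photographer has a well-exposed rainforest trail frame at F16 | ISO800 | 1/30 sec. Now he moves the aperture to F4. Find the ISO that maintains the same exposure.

Aperture: f/16 → f/11 → f/8 → f/5.6 → f/4 — 4 stops wider (brighter).
Need 4 stops darker from the ISO: 800 → 400 → 200 → 100 → 50.

ISO 50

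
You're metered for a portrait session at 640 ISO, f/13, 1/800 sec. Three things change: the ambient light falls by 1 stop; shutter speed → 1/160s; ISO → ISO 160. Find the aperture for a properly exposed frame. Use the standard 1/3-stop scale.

f/10

Scene light: 1 stop darker.
Shutter speed: 1/800 → 1/640 → 1/500 → 1/400 → 1/320 → 1/250 → 1/200 → 1/160 — 2 1/3 stops longer (brighter).
ISO: 640 → 500 → 400 → 320 → 250 → 200 → 160 — 2 stops lower (darker).
Net so far: 2/3 stop darker. Aperture: f/13 → f/11 → f/10.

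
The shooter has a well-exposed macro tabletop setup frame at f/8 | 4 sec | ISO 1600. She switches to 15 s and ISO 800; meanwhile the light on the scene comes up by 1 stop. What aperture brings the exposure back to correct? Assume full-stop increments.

Scene light: 1 stop brighter.
Shutter speed: 4 → 8 → 15 — 2 stops longer (brighter).
ISO: 1600 → 800 — 1 stop lower (darker).
Net so far: 2 stops brighter. Aperture: f/8 → f/11 → f/16.

f/16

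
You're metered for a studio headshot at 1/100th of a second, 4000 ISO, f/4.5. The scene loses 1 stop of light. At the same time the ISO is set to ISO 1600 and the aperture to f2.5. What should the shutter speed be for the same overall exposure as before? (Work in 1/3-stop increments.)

1/60s

Scene light: 1 stop darker.
ISO: 4000 → 3200 → 2500 → 2000 → 1600 — 1 1/3 stops lower (darker).
Aperture: f/4.5 → f/4 → f/3.5 → f/3.2 → f/2.8 → f/2.5 — 1 2/3 stops wider (brighter).
Net so far: 2/3 stop darker. Shutter speed: 1/100 → 1/80 → 1/60.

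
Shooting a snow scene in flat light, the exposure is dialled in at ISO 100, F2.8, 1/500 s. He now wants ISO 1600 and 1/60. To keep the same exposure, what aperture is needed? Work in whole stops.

f/32

ISO: 100 → 200 → 400 → 800 → 1600 — 4 stops raised (brighter).
Shutter speed: 1/500 → 1/250 → 1/125 → 1/60 — 3 stops longer (brighter).
Net change so far: 7 stops brighter. Offset with the aperture: f/2.8 → f/4 → f/5.6 → f/8 → f/11 → f/16 → f/22 → f/32.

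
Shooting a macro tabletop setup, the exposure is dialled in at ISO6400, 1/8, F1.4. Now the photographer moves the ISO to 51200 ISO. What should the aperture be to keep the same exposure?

ISO: 6400 → 12800 → 25600 → 51200 — 3 stops higher (brighter).
Need 3 stops darker from the aperture: f/1.4 → f/2 → f/2.8 → f/4.

f/4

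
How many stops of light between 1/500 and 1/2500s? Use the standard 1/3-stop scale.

1/500 → 1/640 → 1/800 → 1/1000 → 1/1250 → 1/1600 → 1/2000 → 1/2500 — count the steps: 7 third-stops = 2 1/3 stops.

2 1/3 stops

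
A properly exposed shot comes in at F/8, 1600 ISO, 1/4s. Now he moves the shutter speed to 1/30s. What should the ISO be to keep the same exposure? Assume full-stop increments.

ISO 12800

Shutter speed: 1/4 → 1/8 → 1/15 → 1/30 — 3 stops shorter (darker).
Need 3 stops brighter from the ISO: 1600 → 3200 → 6400 → 12800.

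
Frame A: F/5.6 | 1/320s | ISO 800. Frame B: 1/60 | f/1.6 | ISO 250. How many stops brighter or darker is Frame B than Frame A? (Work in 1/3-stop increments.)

Aperture: f/5.6 → f/5 → f/4.5 → f/4 → f/3.5 → f/3.2 → f/2.8 → f/2.5 → f/2.2 → f/2 → f/1.8 → f/1.6 — 3 2/3 stops larger aperture (brighter).
Shutter speed: 1/320 → 1/250 → 1/200 → 1/160 → 1/125 → 1/100 → 1/80 → 1/60 — 2 1/3 stops slower (brighter).
ISO: 800 → 640 → 500 → 400 → 320 → 250 — 1 2/3 stops lower (darker).
Net: +3 2/3 +2 1/3 −1 2/3 = +4 1/3 stops.

4 1/3 stops brighter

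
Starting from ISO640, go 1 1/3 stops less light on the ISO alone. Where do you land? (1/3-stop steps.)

ISO: 640 → 500 → 400 → 320 → 250 — 1 1/3 stops dropped (darker).

ISO 250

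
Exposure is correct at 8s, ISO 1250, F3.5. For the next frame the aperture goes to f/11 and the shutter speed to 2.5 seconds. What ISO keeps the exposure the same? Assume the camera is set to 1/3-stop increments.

Aperture: f/3.5 → f/4 → f/4.5 → f/5 → f/5.6 → f/6.3 → f/7.1 → f/8 → f/9 → f/10 → f/11 — 3 1/3 stops smaller aperture (darker).
Shutter speed: 8 → 6 → 5 → 4 → 3.2 → 2.5 — 1 2/3 stops faster (darker).
Net change so far: 5 stops darker. Offset with the ISO: 1250 → 1600 → 2000 → 2500 → 3200 → 4000 → 5000 → 6400 → 8000 → 10000 → 12800 → 16000 → 20000 → 25600 → 32000 → 40000.

ISO 40000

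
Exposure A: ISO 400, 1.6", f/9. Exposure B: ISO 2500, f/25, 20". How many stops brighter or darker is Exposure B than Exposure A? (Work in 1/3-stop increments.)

3 1/3 stops brighter

Aperture: f/9 → f/10 → f/11 → f/13 → f/14 → f/16 → f/18 → f/20 → f/22 → f/25 — 3 stops narrower (darker).
Shutter speed: 1.6 → 2 → 2.5 → 3.2 → 4 → 5 → 6 → 8 → 10 → 13 → 15 → 20 — 3 2/3 stops slower (brighter).
ISO: 400 → 500 → 640 → 800 → 1000 → 1250 → 1600 → 2000 → 2500 — 2 2/3 stops higher (brighter).
Net: −3 +3 2/3 +2 2/3 = +3 1/3 stops.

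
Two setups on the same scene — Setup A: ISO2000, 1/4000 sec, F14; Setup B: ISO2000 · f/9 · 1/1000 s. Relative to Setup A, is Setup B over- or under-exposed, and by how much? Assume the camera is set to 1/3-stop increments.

Aperture: f/14 → f/13 → f/11 → f/10 → f/9 — 1 1/3 stops opened up (brighter).
Shutter speed: 1/4000 → 1/3200 → 1/2500 → 1/2000 → 1/1600 → 1/1250 → 1/1000 — 2 stops longer (brighter).
ISO: unchanged.
Net: +1 1/3 +2 = +3 1/3 stops.

3 1/3 stops brighter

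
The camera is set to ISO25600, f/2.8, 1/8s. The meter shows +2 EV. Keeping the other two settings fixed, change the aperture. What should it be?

f/5.6

Overexposed by 2 stops → need 2 stops darker.
Aperture: f/2.8 → f/4 → f/5.6.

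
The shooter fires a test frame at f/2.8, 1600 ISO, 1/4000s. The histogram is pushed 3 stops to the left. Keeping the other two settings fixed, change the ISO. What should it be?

Underexposed by 3 stops → need 3 stops brighter.
ISO: 1600 → 3200 → 6400 → 12800.

ISO 12800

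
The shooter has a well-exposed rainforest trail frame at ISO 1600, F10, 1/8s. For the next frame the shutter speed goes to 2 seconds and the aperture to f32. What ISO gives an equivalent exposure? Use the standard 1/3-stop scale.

Shutter speed: 1/8 → 1/6 → 1/5 → 1/4 → 0.3 → 0.4 → 0.5 → 0.6 → 0.8 → 1 → 1.3 → 1.6 → 2 — 4 stops slower (brighter).
Aperture: f/10 → f/11 → f/13 → f/14 → f/16 → f/18 → f/20 → f/22 → f/25 → f/29 → f/32 — 3 1/3 stops stopped down (darker).
Net change so far: 2/3 stop brighter. Offset with the ISO: 1600 → 1250 → 1000.

ISO 1000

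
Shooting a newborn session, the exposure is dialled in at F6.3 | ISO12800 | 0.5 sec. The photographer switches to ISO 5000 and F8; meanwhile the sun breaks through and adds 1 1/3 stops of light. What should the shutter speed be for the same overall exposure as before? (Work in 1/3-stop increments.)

0.8 s

Scene light: 1 1/3 stops brighter.
ISO: 12800 → 10000 → 8000 → 6400 → 5000 — 1 1/3 stops lower (darker).
Aperture: f/6.3 → f/7.1 → f/8 — 2/3 stop smaller aperture (darker).
Net so far: 2/3 stop darker. Shutter speed: 0.5 → 0.6 → 0.8.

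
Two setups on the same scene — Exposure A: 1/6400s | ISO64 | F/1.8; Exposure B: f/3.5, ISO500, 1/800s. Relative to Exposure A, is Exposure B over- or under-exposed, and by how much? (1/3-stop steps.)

4 stops brighter

Aperture: f/1.8 → f/2 → f/2.2 → f/2.5 → f/2.8 → f/3.2 → f/3.5 — 2 stops stopped down (darker).
Shutter speed: 1/6400 → 1/5000 → 1/4000 → 1/3200 → 1/2500 → 1/2000 → 1/1600 → 1/1250 → 1/1000 → 1/800 — 3 stops longer (brighter).
ISO: 64 → 80 → 100 → 125 → 160 → 200 → 250 → 320 → 400 → 500 — 3 stops raised (brighter).
Net: −2 +3 +3 = +4 stops.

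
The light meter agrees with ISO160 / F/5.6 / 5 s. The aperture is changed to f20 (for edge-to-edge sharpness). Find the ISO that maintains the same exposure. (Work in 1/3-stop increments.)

Aperture: f/5.6 → f/6.3 → f/7.1 → f/8 → f/9 → f/10 → f/11 → f/13 → f/14 → f/16 → f/18 → f/20 — 3 2/3 stops stopped down (darker).
Need 3 2/3 stops brighter from the ISO: 160 → 200 → 250 → 320 → 400 → 500 → 640 → 800 → 1000 → 1250 → 1600 → 2000.

ISO 2000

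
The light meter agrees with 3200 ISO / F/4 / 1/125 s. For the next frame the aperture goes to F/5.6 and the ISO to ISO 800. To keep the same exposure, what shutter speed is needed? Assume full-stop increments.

Aperture: f/4 → f/5.6 — 1 stop smaller aperture (darker).
ISO: 3200 → 1600 → 800 — 2 stops dropped (darker).
Net change so far: 3 stops darker. Offset with the shutter speed: 1/125 → 1/60 → 1/30 → 1/15.

1/15s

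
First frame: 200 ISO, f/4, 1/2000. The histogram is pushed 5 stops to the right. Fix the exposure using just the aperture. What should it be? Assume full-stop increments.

f/22

Overexposed by 5 stops → need 5 stops darker.
Aperture: f/4 → f/5.6 → f/8 → f/11 → f/16 → f/22.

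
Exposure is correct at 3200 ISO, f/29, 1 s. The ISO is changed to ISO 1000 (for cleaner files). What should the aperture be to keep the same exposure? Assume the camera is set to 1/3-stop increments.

ISO: 3200 → 2500 → 2000 → 1600 → 1250 → 1000 — 1 2/3 stops dropped (darker).
Need 1 2/3 stops brighter from the aperture: f/29 → f/25 → f/22 → f/20 → f/18 → f/16.

f/16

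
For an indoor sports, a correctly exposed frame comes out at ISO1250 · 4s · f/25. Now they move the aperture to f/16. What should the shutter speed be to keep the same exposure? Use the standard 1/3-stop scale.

Aperture: f/25 → f/22 → f/20 → f/18 → f/16 — 1 1/3 stops larger aperture (brighter).
Need 1 1/3 stops darker from the shutter speed: 4 → 3.2 → 2.5 → 2 → 1.6.

1.6 s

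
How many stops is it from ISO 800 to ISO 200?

800 → 400 → 200 — count the steps: 2 stops.

2 stops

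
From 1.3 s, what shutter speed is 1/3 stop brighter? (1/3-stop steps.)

1.6 s

Shutter speed: 1.3 → 1.6 — 1/3 stop longer (brighter).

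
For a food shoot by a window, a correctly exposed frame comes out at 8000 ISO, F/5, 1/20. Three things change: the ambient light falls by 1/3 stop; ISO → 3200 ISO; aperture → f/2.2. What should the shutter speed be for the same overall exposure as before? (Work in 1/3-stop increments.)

1/30s

Scene light: 1/3 stop darker.
ISO: 8000 → 6400 → 5000 → 4000 → 3200 — 1 1/3 stops lower (darker).
Aperture: f/5 → f/4.5 → f/4 → f/3.5 → f/3.2 → f/2.8 → f/2.5 → f/2.2 — 2 1/3 stops opened up (brighter).
Net so far: 2/3 stop brighter. Shutter speed: 1/20 → 1/25 → 1/30.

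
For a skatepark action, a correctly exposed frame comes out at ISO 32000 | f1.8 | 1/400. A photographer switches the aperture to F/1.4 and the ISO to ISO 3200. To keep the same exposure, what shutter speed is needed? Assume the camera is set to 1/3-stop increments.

Aperture: f/1.8 → f/1.6 → f/1.4 — 2/3 stop wider (brighter).
ISO: 32000 → 25600 → 20000 → 16000 → 12800 → 10000 → 8000 → 6400 → 5000 → 4000 → 3200 — 3 1/3 stops lower (darker).
Net change so far: 2 2/3 stops darker. Offset with the shutter speed: 1/400 → 1/320 → 1/250 → 1/200 → 1/160 → 1/125 → 1/100 → 1/80 → 1/60.

1/60s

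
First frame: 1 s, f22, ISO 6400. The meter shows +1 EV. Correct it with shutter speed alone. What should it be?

1/2s

Overexposed by 1 stop → need 1 stop darker.
Shutter speed: 1 → 1/2.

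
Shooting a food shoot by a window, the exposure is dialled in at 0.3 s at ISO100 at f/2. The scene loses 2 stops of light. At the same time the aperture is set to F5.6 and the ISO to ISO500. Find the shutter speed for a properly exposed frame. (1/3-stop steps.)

2 s

Scene light: 2 stops darker.
Aperture: f/2 → f/2.2 → f/2.5 → f/2.8 → f/3.2 → f/3.5 → f/4 → f/4.5 → f/5 → f/5.6 — 3 stops stopped down (darker).
ISO: 100 → 125 → 160 → 200 → 250 → 320 → 400 → 500 — 2 1/3 stops raised (brighter).
Net so far: 2 2/3 stops darker. Shutter speed: 0.3 → 0.4 → 0.5 → 0.6 → 0.8 → 1 → 1.3 → 1.6 → 2.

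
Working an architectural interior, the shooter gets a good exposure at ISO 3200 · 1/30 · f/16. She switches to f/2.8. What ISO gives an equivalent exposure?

Aperture: f/16 → f/11 → f/8 → f/5.6 → f/4 → f/2.8 — 5 stops opened up (brighter).
Need 5 stops darker from the ISO: 3200 → 1600 → 800 → 400 → 200 → 100.

ISO 100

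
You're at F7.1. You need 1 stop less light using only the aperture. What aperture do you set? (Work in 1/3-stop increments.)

Aperture: f/7.1 → f/8 → f/9 → f/10 — 1 stop smaller aperture (darker).

f/10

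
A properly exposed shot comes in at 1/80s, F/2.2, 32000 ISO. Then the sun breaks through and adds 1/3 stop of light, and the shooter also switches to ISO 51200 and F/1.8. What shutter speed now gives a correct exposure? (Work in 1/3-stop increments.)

Scene light: 1/3 stop brighter.
ISO: 32000 → 40000 → 51200 — 2/3 stop raised (brighter).
Aperture: f/2.2 → f/2 → f/1.8 — 2/3 stop wider (brighter).
Net so far: 1 2/3 stops brighter. Shutter speed: 1/80 → 1/100 → 1/125 → 1/160 → 1/200 → 1/250.

1/250s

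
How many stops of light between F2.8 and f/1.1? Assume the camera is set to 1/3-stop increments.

f/2.8 → f/2.5 → f/2.2 → f/2 → f/1.8 → f/1.6 → f/1.4 → f/1.2 → f/1.1 — count the steps: 8 third-stops = 2 2/3 stops.

2 2/3 stops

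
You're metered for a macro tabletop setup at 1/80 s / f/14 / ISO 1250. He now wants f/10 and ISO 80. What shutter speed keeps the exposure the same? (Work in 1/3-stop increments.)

Aperture: f/14 → f/13 → f/11 → f/10 — 1 stop opened up (brighter).
ISO: 1250 → 1000 → 800 → 640 → 500 → 400 → 320 → 250 → 200 → 160 → 125 → 100 → 80 — 4 stops lower (darker).
Net change so far: 3 stops darker. Offset with the shutter speed: 1/80 → 1/60 → 1/50 → 1/40 → 1/30 → 1/25 → 1/20 → 1/15 → 1/13 → 1/10.

1/10s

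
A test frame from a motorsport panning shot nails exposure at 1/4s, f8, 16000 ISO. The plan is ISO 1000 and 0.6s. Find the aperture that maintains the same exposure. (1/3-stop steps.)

f/3.2

ISO: 16000 → 12800 → 10000 → 8000 → 6400 → 5000 → 4000 → 3200 → 2500 → 2000 → 1600 → 1250 → 1000 — 4 stops dropped (darker).
Shutter speed: 1/4 → 0.3 → 0.4 → 0.5 → 0.6 — 1 1/3 stops slower (brighter).
Net change so far: 2 2/3 stops darker. Offset with the aperture: f/8 → f/7.1 → f/6.3 → f/5.6 → f/5 → f/4.5 → f/4 → f/3.5 → f/3.2.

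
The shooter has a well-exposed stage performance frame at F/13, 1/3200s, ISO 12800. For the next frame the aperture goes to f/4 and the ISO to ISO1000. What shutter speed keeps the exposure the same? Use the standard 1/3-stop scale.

1/2500s

Aperture: f/13 → f/11 → f/10 → f/9 → f/8 → f/7.1 → f/6.3 → f/5.6 → f/5 → f/4.5 → f/4 — 3 1/3 stops larger aperture (brighter).
ISO: 12800 → 10000 → 8000 → 6400 → 5000 → 4000 → 3200 → 2500 → 2000 → 1600 → 1250 → 1000 — 3 2/3 stops lower (darker).
Net change so far: 1/3 stop darker. Offset with the shutter speed: 1/3200 → 1/2500.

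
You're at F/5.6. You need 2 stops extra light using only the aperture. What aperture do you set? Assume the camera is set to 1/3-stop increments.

Aperture: f/5.6 → f/5 → f/4.5 → f/4 → f/3.5 → f/3.2 → f/2.8 — 2 stops opened up (brighter).

f/2.8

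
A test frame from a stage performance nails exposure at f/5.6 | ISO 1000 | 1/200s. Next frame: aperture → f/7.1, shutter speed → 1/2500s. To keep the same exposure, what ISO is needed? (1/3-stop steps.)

ISO 20000

Aperture: f/5.6 → f/6.3 → f/7.1 — 2/3 stop narrower (darker).
Shutter speed: 1/200 → 1/250 → 1/320 → 1/400 → 1/500 → 1/640 → 1/800 → 1/1000 → 1/1250 → 1/1600 → 1/2000 → 1/2500 — 3 2/3 stops shorter (darker).
Net change so far: 4 1/3 stops darker. Offset with the ISO: 1000 → 1250 → 1600 → 2000 → 2500 → 3200 → 4000 → 5000 → 6400 → 8000 → 10000 → 12800 → 16000 → 20000.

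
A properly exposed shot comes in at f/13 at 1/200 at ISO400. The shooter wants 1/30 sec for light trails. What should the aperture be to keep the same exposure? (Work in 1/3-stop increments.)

Shutter speed: 1/200 → 1/160 → 1/125 → 1/100 → 1/80 → 1/60 → 1/50 → 1/40 → 1/30 — 2 2/3 stops longer (brighter).
Need 2 2/3 stops darker from the aperture: f/13 → f/14 → f/16 → f/18 → f/20 → f/22 → f/25 → f/29 → f/32.

f/32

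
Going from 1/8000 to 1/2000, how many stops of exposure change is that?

2 stops

1/8000 → 1/4000 → 1/2000 — count the steps: 2 stops.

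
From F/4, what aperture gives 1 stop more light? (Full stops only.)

f/2.8

Aperture: f/4 → f/2.8 — 1 stop wider (brighter).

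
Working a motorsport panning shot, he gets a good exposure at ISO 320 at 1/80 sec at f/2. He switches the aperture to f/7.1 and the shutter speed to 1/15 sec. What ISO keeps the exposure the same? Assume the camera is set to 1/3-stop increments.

Aperture: f/2 → f/2.2 → f/2.5 → f/2.8 → f/3.2 → f/3.5 → f/4 → f/4.5 → f/5 → f/5.6 → f/6.3 → f/7.1 — 3 2/3 stops stopped down (darker).
Shutter speed: 1/80 → 1/60 → 1/50 → 1/40 → 1/30 → 1/25 → 1/20 → 1/15 — 2 1/3 stops longer (brighter).
Net change so far: 1 1/3 stops darker. Offset with the ISO: 320 → 400 → 500 → 640 → 800.

ISO 800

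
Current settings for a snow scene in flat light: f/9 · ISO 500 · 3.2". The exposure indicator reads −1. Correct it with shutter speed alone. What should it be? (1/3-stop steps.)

Underexposed by 1 stop → need 1 stop brighter.
Shutter speed: 3.2 → 4 → 5 → 6.

6 s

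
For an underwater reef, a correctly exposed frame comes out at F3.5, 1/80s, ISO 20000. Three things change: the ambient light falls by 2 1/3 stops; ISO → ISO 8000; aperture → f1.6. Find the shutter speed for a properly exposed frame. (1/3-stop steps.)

1/30s

Scene light: 2 1/3 stops darker.
ISO: 20000 → 16000 → 12800 → 10000 → 8000 — 1 1/3 stops lower (darker).
Aperture: f/3.5 → f/3.2 → f/2.8 → f/2.5 → f/2.2 → f/2 → f/1.8 → f/1.6 — 2 1/3 stops larger aperture (brighter).
Net so far: 1 1/3 stops darker. Shutter speed: 1/80 → 1/60 → 1/50 → 1/40 → 1/30.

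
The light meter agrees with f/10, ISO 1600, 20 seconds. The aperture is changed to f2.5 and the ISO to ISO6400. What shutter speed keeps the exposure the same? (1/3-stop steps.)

0.3 s

Aperture: f/10 → f/9 → f/8 → f/7.1 → f/6.3 → f/5.6 → f/5 → f/4.5 → f/4 → f/3.5 → f/3.2 → f/2.8 → f/2.5 — 4 stops larger aperture (brighter).
ISO: 1600 → 2000 → 2500 → 3200 → 4000 → 5000 → 6400 — 2 stops higher (brighter).
Net change so far: 6 stops brighter. Offset with the shutter speed: 20 → 15 → 13 → 10 → 8 → 6 → 5 → 4 → 3.2 → 2.5 → 2 → 1.6 → 1.3 → 1 → 0.8 → 0.6 → 0.5 → 0.4 → 0.3.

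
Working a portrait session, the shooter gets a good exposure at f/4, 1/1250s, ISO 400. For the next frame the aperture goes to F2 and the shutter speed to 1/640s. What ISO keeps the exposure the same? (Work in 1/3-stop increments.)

Aperture: f/4 → f/3.5 → f/3.2 → f/2.8 → f/2.5 → f/2.2 → f/2 — 2 stops larger aperture (brighter).
Shutter speed: 1/1250 → 1/1000 → 1/800 → 1/640 — 1 stop longer (brighter).
Net change so far: 3 stops brighter. Offset with the ISO: 400 → 320 → 250 → 200 → 160 → 125 → 100 → 80 → 64 → 50.

ISO 50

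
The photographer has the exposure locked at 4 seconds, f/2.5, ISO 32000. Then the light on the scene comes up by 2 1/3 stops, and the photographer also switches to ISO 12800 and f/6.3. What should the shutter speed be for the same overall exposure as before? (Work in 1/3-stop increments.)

13 s

Scene light: 2 1/3 stops brighter.
ISO: 32000 → 25600 → 20000 → 16000 → 12800 — 1 1/3 stops lower (darker).
Aperture: f/2.5 → f/2.8 → f/3.2 → f/3.5 → f/4 → f/4.5 → f/5 → f/5.6 → f/6.3 — 2 2/3 stops stopped down (darker).
Net so far: 1 2/3 stops darker. Shutter speed: 4 → 5 → 6 → 8 → 10 → 13.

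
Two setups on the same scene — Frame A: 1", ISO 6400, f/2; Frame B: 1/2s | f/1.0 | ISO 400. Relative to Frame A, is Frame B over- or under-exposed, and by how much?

3 stops darker

Aperture: f/2 → f/1.4 → f/1.0 — 2 stops opened up (brighter).
Shutter speed: 1 → 1/2 — 1 stop faster (darker).
ISO: 6400 → 3200 → 1600 → 800 → 400 — 4 stops dropped (darker).
Net: +2 −1 −4 = −3 stops.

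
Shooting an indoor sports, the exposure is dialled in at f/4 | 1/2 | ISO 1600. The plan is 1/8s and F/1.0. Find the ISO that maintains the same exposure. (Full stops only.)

Shutter speed: 1/2 → 1/4 → 1/8 — 2 stops shorter (darker).
Aperture: f/4 → f/2.8 → f/2 → f/1.4 → f/1.0 — 4 stops wider (brighter).
Net change so far: 2 stops brighter. Offset with the ISO: 1600 → 800 → 400.

ISO 400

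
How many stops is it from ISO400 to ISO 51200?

7 stops

400 → 800 → 1600 → 3200 → 6400 → 12800 → 25600 → 51200 — count the steps: 7 stops.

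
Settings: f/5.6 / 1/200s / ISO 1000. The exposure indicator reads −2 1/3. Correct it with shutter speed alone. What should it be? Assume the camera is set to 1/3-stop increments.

1/40s

Underexposed by 2 1/3 stops → need 2 1/3 stops brighter.
Shutter speed: 1/200 → 1/160 → 1/125 → 1/100 → 1/80 → 1/60 → 1/50 → 1/40.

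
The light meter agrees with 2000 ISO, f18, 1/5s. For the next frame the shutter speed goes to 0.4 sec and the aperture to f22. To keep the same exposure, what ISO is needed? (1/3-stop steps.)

ISO 1600

Shutter speed: 1/5 → 1/4 → 0.3 → 0.4 — 1 stop longer (brighter).
Aperture: f/18 → f/20 → f/22 — 2/3 stop narrower (darker).
Net change so far: 1/3 stop brighter. Offset with the ISO: 2000 → 1600.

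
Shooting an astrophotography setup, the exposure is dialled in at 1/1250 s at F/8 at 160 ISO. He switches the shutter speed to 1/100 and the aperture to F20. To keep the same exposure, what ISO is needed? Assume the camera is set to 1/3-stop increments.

Shutter speed: 1/1250 → 1/1000 → 1/800 → 1/640 → 1/500 → 1/400 → 1/320 → 1/250 → 1/200 → 1/160 → 1/125 → 1/100 — 3 2/3 stops longer (brighter).
Aperture: f/8 → f/9 → f/10 → f/11 → f/13 → f/14 → f/16 → f/18 → f/20 — 2 2/3 stops narrower (darker).
Net change so far: 1 stop brighter. Offset with the ISO: 160 → 125 → 100 → 80.

ISO 80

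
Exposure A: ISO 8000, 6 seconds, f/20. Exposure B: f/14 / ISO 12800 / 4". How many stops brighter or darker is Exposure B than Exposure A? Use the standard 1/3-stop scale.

Aperture: f/20 → f/18 → f/16 → f/14 — 1 stop larger aperture (brighter).
Shutter speed: 6 → 5 → 4 — 2/3 stop faster (darker).
ISO: 8000 → 10000 → 12800 — 2/3 stop raised (brighter).
Net: +1 −2/3 +2/3 = +1 stop.

1 stop brighter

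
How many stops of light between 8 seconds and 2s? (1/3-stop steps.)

8 → 6 → 5 → 4 → 3.2 → 2.5 → 2 — count the steps: 6 third-stops = 2 stops.

2 stops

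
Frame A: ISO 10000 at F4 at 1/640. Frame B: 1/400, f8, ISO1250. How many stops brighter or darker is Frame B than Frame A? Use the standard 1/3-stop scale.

4 1/3 stops darker

Aperture: f/4 → f/4.5 → f/5 → f/5.6 → f/6.3 → f/7.1 → f/8 — 2 stops smaller aperture (darker).
Shutter speed: 1/640 → 1/500 → 1/400 — 2/3 stop longer (brighter).
ISO: 10000 → 8000 → 6400 → 5000 → 4000 → 3200 → 2500 → 2000 → 1600 → 1250 — 3 stops dropped (darker).
Net: −2 +2/3 −3 = −4 1/3 stops.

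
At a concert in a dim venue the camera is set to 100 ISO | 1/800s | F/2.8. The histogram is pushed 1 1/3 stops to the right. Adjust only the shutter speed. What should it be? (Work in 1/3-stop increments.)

Overexposed by 1 1/3 stops → need 1 1/3 stops darker.
Shutter speed: 1/800 → 1/1000 → 1/1250 → 1/1600 → 1/2000.

1/2000s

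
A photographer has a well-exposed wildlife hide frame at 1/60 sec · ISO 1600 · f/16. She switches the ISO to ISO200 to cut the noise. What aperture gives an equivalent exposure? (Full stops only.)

ISO: 1600 → 800 → 400 → 200 — 3 stops dropped (darker).
Need 3 stops brighter from the aperture: f/16 → f/11 → f/8 → f/5.6.

f/5.6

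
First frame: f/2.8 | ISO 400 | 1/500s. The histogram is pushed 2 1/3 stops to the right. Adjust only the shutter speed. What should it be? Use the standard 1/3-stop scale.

1/2500s

Overexposed by 2 1/3 stops → need 2 1/3 stops darker.
Shutter speed: 1/500 → 1/640 → 1/800 → 1/1000 → 1/1250 → 1/1600 → 1/2000 → 1/2500.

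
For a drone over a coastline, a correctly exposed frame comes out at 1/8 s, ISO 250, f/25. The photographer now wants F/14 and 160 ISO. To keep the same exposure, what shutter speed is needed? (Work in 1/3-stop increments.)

Aperture: f/25 → f/22 → f/20 → f/18 → f/16 → f/14 — 1 2/3 stops opened up (brighter).
ISO: 250 → 200 → 160 — 2/3 stop lower (darker).
Net change so far: 1 stop brighter. Offset with the shutter speed: 1/8 → 1/10 → 1/13 → 1/15.

1/15s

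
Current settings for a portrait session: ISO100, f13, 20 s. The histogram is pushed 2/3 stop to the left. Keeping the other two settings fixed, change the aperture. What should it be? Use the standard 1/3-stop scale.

f/10

Underexposed by 2/3 stop → need 2/3 stop brighter.
Aperture: f/13 → f/11 → f/10.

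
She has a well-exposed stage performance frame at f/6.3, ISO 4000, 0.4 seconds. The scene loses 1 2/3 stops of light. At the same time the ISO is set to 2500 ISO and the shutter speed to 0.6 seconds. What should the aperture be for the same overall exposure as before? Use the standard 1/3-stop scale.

f/3.5

Scene light: 1 2/3 stops darker.
ISO: 4000 → 3200 → 2500 — 2/3 stop lower (darker).
Shutter speed: 0.4 → 0.5 → 0.6 — 2/3 stop longer (brighter).
Net so far: 1 2/3 stops darker. Aperture: f/6.3 → f/5.6 → f/5 → f/4.5 → f/4 → f/3.5.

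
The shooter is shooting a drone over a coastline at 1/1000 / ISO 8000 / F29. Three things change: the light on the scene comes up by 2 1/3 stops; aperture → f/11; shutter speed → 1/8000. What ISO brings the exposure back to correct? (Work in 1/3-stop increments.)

Scene light: 2 1/3 stops brighter.
Aperture: f/29 → f/25 → f/22 → f/20 → f/18 → f/16 → f/14 → f/13 → f/11 — 2 2/3 stops wider (brighter).
Shutter speed: 1/1000 → 1/1250 → 1/1600 → 1/2000 → 1/2500 → 1/3200 → 1/4000 → 1/5000 → 1/6400 → 1/8000 — 3 stops faster (darker).
Net so far: 2 stops brighter. ISO: 8000 → 6400 → 5000 → 4000 → 3200 → 2500 → 2000.

ISO 2000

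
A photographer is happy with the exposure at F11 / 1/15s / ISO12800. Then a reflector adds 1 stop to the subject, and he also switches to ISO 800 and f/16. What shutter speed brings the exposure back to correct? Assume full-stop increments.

1 s

Scene light: 1 stop brighter.
ISO: 12800 → 6400 → 3200 → 1600 → 800 — 4 stops lower (darker).
Aperture: f/11 → f/16 — 1 stop narrower (darker).
Net so far: 4 stops darker. Shutter speed: 1/15 → 1/8 → 1/4 → 1/2 → 1.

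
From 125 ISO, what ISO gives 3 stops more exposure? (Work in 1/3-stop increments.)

ISO: 125 → 160 → 200 → 250 → 320 → 400 → 500 → 640 → 800 → 1000 — 3 stops raised (brighter).

ISO 1000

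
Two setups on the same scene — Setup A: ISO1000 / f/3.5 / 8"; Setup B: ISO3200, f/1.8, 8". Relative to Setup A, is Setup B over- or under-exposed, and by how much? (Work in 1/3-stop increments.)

3 2/3 stops brighter

Aperture: f/3.5 → f/3.2 → f/2.8 → f/2.5 → f/2.2 → f/2 → f/1.8 — 2 stops opened up (brighter).
Shutter speed: unchanged.
ISO: 1000 → 1250 → 1600 → 2000 → 2500 → 3200 — 1 2/3 stops higher (brighter).
Net: +2 +1 2/3 = +3 2/3 stops.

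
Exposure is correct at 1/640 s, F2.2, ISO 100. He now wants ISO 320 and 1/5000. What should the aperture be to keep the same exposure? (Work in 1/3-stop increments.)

ISO: 100 → 125 → 160 → 200 → 250 → 320 — 1 2/3 stops higher (brighter).
Shutter speed: 1/640 → 1/800 → 1/1000 → 1/1250 → 1/1600 → 1/2000 → 1/2500 → 1/3200 → 1/4000 → 1/5000 — 3 stops shorter (darker).
Net change so far: 1 1/3 stops darker. Offset with the aperture: f/2.2 → f/2 → f/1.8 → f/1.6 → f/1.4.

f/1.4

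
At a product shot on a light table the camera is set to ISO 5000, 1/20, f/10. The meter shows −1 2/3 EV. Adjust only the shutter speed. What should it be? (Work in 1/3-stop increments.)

Underexposed by 1 2/3 stops → need 1 2/3 stops brighter.
Shutter speed: 1/20 → 1/15 → 1/13 → 1/10 → 1/8 → 1/6.

1/6s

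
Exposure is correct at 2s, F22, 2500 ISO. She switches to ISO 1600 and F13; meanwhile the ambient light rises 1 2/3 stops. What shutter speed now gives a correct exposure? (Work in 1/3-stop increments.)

0.3 s

Scene light: 1 2/3 stops brighter.
ISO: 2500 → 2000 → 1600 — 2/3 stop lower (darker).
Aperture: f/22 → f/20 → f/18 → f/16 → f/14 → f/13 — 1 2/3 stops wider (brighter).
Net so far: 2 2/3 stops brighter. Shutter speed: 2 → 1.6 → 1.3 → 1 → 0.8 → 0.6 → 0.5 → 0.4 → 0.3.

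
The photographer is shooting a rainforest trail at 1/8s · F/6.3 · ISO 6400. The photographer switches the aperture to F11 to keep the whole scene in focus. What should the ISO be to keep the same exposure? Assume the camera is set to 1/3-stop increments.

ISO 20000

Aperture: f/6.3 → f/7.1 → f/8 → f/9 → f/10 → f/11 — 1 2/3 stops smaller aperture (darker).
Need 1 2/3 stops brighter from the ISO: 6400 → 8000 → 10000 → 12800 → 16000 → 20000.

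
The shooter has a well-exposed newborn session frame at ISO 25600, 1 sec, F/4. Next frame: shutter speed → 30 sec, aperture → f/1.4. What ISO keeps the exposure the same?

ISO 100

Shutter speed: 1 → 2 → 4 → 8 → 15 → 30 — 5 stops slower (brighter).
Aperture: f/4 → f/2.8 → f/2 → f/1.4 — 3 stops larger aperture (brighter).
Net change so far: 8 stops brighter. Offset with the ISO: 25600 → 12800 → 6400 → 3200 → 1600 → 800 → 400 → 200 → 100.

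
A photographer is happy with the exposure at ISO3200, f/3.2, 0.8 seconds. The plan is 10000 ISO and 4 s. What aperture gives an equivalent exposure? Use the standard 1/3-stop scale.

f/13

ISO: 3200 → 4000 → 5000 → 6400 → 8000 → 10000 — 1 2/3 stops raised (brighter).
Shutter speed: 0.8 → 1 → 1.3 → 1.6 → 2 → 2.5 → 3.2 → 4 — 2 1/3 stops longer (brighter).
Net change so far: 4 stops brighter. Offset with the aperture: f/3.2 → f/3.5 → f/4 → f/4.5 → f/5 → f/5.6 → f/6.3 → f/7.1 → f/8 → f/9 → f/10 → f/11 → f/13.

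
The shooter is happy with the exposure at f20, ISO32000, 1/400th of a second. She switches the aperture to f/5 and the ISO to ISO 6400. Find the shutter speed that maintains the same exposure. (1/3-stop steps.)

1/1250s

Aperture: f/20 → f/18 → f/16 → f/14 → f/13 → f/11 → f/10 → f/9 → f/8 → f/7.1 → f/6.3 → f/5.6 → f/5 — 4 stops wider (brighter).
ISO: 32000 → 25600 → 20000 → 16000 → 12800 → 10000 → 8000 → 6400 — 2 1/3 stops lower (darker).
Net change so far: 1 2/3 stops brighter. Offset with the shutter speed: 1/400 → 1/500 → 1/640 → 1/800 → 1/1000 → 1/1250.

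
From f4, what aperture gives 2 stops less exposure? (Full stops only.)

Aperture: f/4 → f/5.6 → f/8 — 2 stops smaller aperture (darker).

f/8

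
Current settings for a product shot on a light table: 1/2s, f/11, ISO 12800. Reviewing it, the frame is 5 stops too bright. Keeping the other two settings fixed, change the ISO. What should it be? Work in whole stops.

ISO 400

Overexposed by 5 stops → need 5 stops darker.
ISO: 12800 → 6400 → 3200 → 1600 → 800 → 400.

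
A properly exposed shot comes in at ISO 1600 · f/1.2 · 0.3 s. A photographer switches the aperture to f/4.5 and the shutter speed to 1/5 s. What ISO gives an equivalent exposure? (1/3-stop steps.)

ISO 32000

Aperture: f/1.2 → f/1.4 → f/1.6 → f/1.8 → f/2 → f/2.2 → f/2.5 → f/2.8 → f/3.2 → f/3.5 → f/4 → f/4.5 — 3 2/3 stops smaller aperture (darker).
Shutter speed: 0.3 → 1/4 → 1/5 — 2/3 stop shorter (darker).
Net change so far: 4 1/3 stops darker. Offset with the ISO: 1600 → 2000 → 2500 → 3200 → 4000 → 5000 → 6400 → 8000 → 10000 → 12800 → 16000 → 20000 → 25600 → 32000.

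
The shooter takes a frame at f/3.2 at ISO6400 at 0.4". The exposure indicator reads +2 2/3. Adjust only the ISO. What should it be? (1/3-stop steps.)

ISO 1000

Overexposed by 2 2/3 stops → need 2 2/3 stops darker.
ISO: 6400 → 5000 → 4000 → 3200 → 2500 → 2000 → 1600 → 1250 → 1000.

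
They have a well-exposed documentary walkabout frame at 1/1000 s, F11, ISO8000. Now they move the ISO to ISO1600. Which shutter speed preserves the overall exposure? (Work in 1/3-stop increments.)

1/200s

ISO: 8000 → 6400 → 5000 → 4000 → 3200 → 2500 → 2000 → 1600 — 2 1/3 stops lower (darker).
Need 2 1/3 stops brighter from the shutter speed: 1/1000 → 1/800 → 1/640 → 1/500 → 1/400 → 1/320 → 1/250 → 1/200.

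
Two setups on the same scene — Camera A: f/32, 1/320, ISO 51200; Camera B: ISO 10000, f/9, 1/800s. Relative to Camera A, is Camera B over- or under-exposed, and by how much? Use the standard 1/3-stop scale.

Aperture: f/32 → f/29 → f/25 → f/22 → f/20 → f/18 → f/16 → f/14 → f/13 → f/11 → f/10 → f/9 — 3 2/3 stops larger aperture (brighter).
Shutter speed: 1/320 → 1/400 → 1/500 → 1/640 → 1/800 — 1 1/3 stops faster (darker).
ISO: 51200 → 40000 → 32000 → 25600 → 20000 → 16000 → 12800 → 10000 — 2 1/3 stops lower (darker).
Net: +3 2/3 −1 1/3 −2 1/3 = 0 stops.

same exposure (0 stops)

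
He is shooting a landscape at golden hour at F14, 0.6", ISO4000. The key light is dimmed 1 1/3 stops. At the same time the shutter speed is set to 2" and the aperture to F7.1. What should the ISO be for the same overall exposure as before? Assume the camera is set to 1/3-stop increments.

Scene light: 1 1/3 stops darker.
Shutter speed: 0.6 → 0.8 → 1 → 1.3 → 1.6 → 2 — 1 2/3 stops longer (brighter).
Aperture: f/14 → f/13 → f/11 → f/10 → f/9 → f/8 → f/7.1 — 2 stops wider (brighter).
Net so far: 2 1/3 stops brighter. ISO: 4000 → 3200 → 2500 → 2000 → 1600 → 1250 → 1000 → 800.

ISO 800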